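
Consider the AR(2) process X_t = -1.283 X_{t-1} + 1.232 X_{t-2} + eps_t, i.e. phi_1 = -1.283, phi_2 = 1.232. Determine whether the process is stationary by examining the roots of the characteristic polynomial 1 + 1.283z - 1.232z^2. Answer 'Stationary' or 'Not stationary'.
\text{Not stationary}

The AR(p) characteristic polynomial is P(z) = 1 + 1.283z - 1.232z^2.
Stationarity requires all roots to lie outside the unit circle, i.e. |z| > 1 for every root.
Set 1 + (1.283) z + (-1.232) z^2 = 0, i.e. a z^2 + b z + c = 0 with a = -1.232, b = 1.283, c = 1.
Discriminant D = b^2 - 4ac = (1.283)^2 - 4*(-1.232)*1 = 1.646089 - (-4.928) = 6.574089.
D >= 0, so the roots are real: z = (-b +/- sqrt(D)) / (2a) = (-1.283 +/- 2.563999) / (-2.464).
  z_1 = (-1.283 + 2.563999) / (-2.464) = -0.5199,   |z_1| = 0.5199.
  z_2 = (-1.283 - 2.563999) / (-2.464) = 1.5613,   |z_2| = 1.5613.
Moduli of all roots: 0.5199, 1.5613.
All moduli strictly greater than 1? No.
Verdict: Not stationary.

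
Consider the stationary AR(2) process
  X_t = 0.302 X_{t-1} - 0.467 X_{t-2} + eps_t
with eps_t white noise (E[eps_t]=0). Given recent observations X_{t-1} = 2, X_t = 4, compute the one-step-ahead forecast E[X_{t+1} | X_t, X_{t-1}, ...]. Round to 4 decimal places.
E[X_{t+1} \mid \mathcal F_t] = 0.2740

For an AR(p) model X_t = c + sum_i phi_i X_{t-i} + eps_t, the
one-step-ahead conditional mean is
  E[X_{t+1} | X_t, ...] = c + sum_i phi_i X_{t+1-i}.
Substitute known values:
  E[X_{t+1} | ...] = (0.302) * (4) + (-0.467) * (2)
                   = 0.2740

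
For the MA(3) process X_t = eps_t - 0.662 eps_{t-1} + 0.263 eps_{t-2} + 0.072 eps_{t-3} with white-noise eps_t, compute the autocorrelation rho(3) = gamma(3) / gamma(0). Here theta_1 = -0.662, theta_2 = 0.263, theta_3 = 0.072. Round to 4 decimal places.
\rho(3) = 0.0476

For an MA(q) process with theta_0 = 1, the autocovariance is
  gamma(k) = sigma^2 * sum_{i=0..q-k} theta_i * theta_{i+k},
and rho(k) = gamma(k) / gamma(0). Sigma^2 cancels.
  numerator   = (1)*(0.072) = 0.072.
  denominator = (1)^2 + (-0.662)^2 + (0.263)^2 + (0.072)^2 = 1.512597.
  rho(3) = 0.072 / 1.512597 = 0.0476.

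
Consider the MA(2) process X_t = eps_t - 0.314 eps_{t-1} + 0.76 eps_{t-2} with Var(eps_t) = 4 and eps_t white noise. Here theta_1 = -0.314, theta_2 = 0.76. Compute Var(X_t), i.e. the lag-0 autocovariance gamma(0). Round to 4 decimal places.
\gamma(0) = 6.7048

For an MA(q) process X_t = eps_t + sum_i theta_i eps_{t-i} with
Var(eps_t) = sigma^2, the variance is
  gamma(0) = sigma^2 * (1 + sum_i theta_i^2).
  sum_i theta_i^2 = (-0.314)^2 + (0.76)^2 = 0.098596 + 0.5776 = 0.676196.
  gamma(0) = 4 * (1 + 0.676196) = 4 * 1.676196 = 6.704784, which rounds to 6.7048.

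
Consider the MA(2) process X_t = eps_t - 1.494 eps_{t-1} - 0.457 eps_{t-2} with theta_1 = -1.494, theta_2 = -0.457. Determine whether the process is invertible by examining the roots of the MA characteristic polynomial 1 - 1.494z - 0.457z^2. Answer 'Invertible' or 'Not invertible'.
\text{Not invertible}

The MA(q) characteristic polynomial is P(z) = 1 - 1.494z - 0.457z^2.
Invertibility requires all roots to lie outside the unit circle, i.e. |z| > 1 for every root.
Set 1 + (-1.494) z + (-0.457) z^2 = 0, i.e. a z^2 + b z + c = 0 with a = -0.457, b = -1.494, c = 1.
Discriminant D = b^2 - 4ac = (-1.494)^2 - 4*(-0.457)*1 = 2.232036 - (-1.828) = 4.060036.
D >= 0, so the roots are real: z = (-b +/- sqrt(D)) / (2a) = (1.494 +/- 2.014953) / (-0.914).
  z_1 = (1.494 + 2.014953) / (-0.914) = -3.8391,   |z_1| = 3.8391.
  z_2 = (1.494 - 2.014953) / (-0.914) = 0.57,   |z_2| = 0.57.
Moduli of all roots: 3.8391, 0.5700.
All moduli strictly greater than 1? No.
Verdict: Not invertible.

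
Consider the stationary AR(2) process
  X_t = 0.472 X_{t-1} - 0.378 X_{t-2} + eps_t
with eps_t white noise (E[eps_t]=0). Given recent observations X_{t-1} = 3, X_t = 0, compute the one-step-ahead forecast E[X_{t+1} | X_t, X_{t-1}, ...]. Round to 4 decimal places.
E[X_{t+1} \mid \mathcal F_t] = -1.1340

For an AR(p) model X_t = c + sum_i phi_i X_{t-i} + eps_t, the
one-step-ahead conditional mean is
  E[X_{t+1} | X_t, ...] = c + sum_i phi_i X_{t+1-i}.
Substitute known values:
  E[X_{t+1} | ...] = (0.472) * (0) + (-0.378) * (3)
                   = -1.1340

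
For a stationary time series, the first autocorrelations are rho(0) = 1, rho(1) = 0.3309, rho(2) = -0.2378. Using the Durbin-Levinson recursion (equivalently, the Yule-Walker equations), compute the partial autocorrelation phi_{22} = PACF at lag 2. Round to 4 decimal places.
\phi_{22} = -0.3900

The PACF at lag k is phi_{kk}, the last component of the solution
to the Yule-Walker system G_k phi = r_k where
  (G_k)_{ij} = rho(|i - j|), (r_k)_i = rho(i), i,j = 1..k.
Equivalently, Durbin-Levinson gives phi_{kk} iteratively:
  phi_{11} = rho(1)
  phi_{kk} = [rho(k) - sum_{j=1..k-1} phi_{k-1,j} rho(k-j)]
            / [1 - sum_{j=1..k-1} phi_{k-1,j} rho(j)],
  phi_{k,j} = phi_{k-1,j} - phi_{kk} phi_{k-1,k-j},  j = 1..k-1.
Step k = 1:
  phi_11 = rho(1) = 0.3309.
Step k = 2:
  phi_22 = [rho(2) - phi_11 rho(1)] / [1 - phi_11 rho(1)] = [-0.2378 - (0.3309)(0.3309)] / [1 - (0.3309)(0.3309)]
         = -0.34729481 / 0.89050519 = -0.39.
Therefore phi_{22} = -0.3900.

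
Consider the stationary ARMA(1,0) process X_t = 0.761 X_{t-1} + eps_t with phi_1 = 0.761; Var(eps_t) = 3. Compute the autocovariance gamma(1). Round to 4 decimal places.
\gamma(1) = 5.4244

Multiply the model equation by X_{t-k} and take expectations. With theta_0 = psi_0 = 1 and psi_j the MA(infinity) weights, this gives
  gamma(k) - sum_i phi_i gamma(k-i) = c_k,
  c_k = sigma^2 * sum_{j=k..q} theta_j psi_{j-k}   (c_k = 0 for k > q),
using gamma(-m) = gamma(m).
Pure AR (q = 0): c_0 = sigma^2 = 3, c_k = 0 for k >= 1.
Equations for k = 0 and k = 1 (AR order 1):
  gamma(0) = phi_1 gamma(1) + c_0
  gamma(1) = phi_1 gamma(0) + c_1
Substituting the second into the first: gamma(0) (1 - phi_1^2) = c_0 + phi_1 c_1, so
  gamma(0) = c_0 / (1 - phi_1^2) = 3 / (1 - (0.761)^2) = 3 / 0.420879 = 7.127939.
  gamma(1) = phi_1 gamma(0) = (0.761)(7.127939) = 5.424362.
Therefore gamma(1) = 5.4244 (to 4 decimal places).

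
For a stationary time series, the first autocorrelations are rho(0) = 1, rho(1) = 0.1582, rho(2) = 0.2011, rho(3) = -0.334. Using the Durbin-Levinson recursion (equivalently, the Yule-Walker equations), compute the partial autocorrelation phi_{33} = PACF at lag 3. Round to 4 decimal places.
\phi_{33} = -0.4121

The PACF at lag k is phi_{kk}, the last component of the solution
to the Yule-Walker system G_k phi = r_k where
  (G_k)_{ij} = rho(|i - j|), (r_k)_i = rho(i), i,j = 1..k.
Equivalently, Durbin-Levinson gives phi_{kk} iteratively:
  phi_{11} = rho(1)
  phi_{kk} = [rho(k) - sum_{j=1..k-1} phi_{k-1,j} rho(k-j)]
            / [1 - sum_{j=1..k-1} phi_{k-1,j} rho(j)],
  phi_{k,j} = phi_{k-1,j} - phi_{kk} phi_{k-1,k-j},  j = 1..k-1.
Step k = 1:
  phi_11 = rho(1) = 0.1582.
Step k = 2:
  phi_22 = [rho(2) - phi_11 rho(1)] / [1 - phi_11 rho(1)] = [0.2011 - (0.1582)(0.1582)] / [1 - (0.1582)(0.1582)]
         = 0.17607276 / 0.97497276 = 0.180592.
  Update: phi_21 = phi_11 - phi_22 phi_11 = 0.1582 - (0.180592)(0.1582) = 0.12963.
Step k = 3:
  phi_33 = [rho(3) - phi_21 rho(2) - phi_22 rho(1)] / [1 - phi_21 rho(1) - phi_22 rho(2)]
    numerator   = -0.334 - (0.12963)(0.2011) - (0.180592)(0.1582) = -0.38863838
    denominator = 1 - (0.12963)(0.1582) - (0.180592)(0.2011) = 0.94317534
  phi_33 = -0.38863838 / 0.94317534 = -0.4121.
Therefore phi_{33} = -0.4121.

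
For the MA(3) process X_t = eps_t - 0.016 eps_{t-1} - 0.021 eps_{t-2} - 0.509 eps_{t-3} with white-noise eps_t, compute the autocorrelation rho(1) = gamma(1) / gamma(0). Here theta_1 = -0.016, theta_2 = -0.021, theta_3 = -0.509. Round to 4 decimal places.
\rho(1) = -0.0039

For an MA(q) process with theta_0 = 1, the autocovariance is
  gamma(k) = sigma^2 * sum_{i=0..q-k} theta_i * theta_{i+k},
and rho(k) = gamma(k) / gamma(0). Sigma^2 cancels.
  numerator   = (1)*(-0.016) + (-0.016)*(-0.021) + (-0.021)*(-0.509) = -0.004975.
  denominator = (1)^2 + (-0.016)^2 + (-0.021)^2 + (-0.509)^2 = 1.259778.
  rho(1) = -0.004975 / 1.259778 = -0.0039.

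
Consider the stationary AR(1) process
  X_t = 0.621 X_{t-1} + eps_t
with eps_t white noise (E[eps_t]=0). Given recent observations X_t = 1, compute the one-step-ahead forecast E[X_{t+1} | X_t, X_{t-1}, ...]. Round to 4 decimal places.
E[X_{t+1} \mid \mathcal F_t] = 0.6210

For an AR(p) model X_t = c + sum_i phi_i X_{t-i} + eps_t, the
one-step-ahead conditional mean is
  E[X_{t+1} | X_t, ...] = c + sum_i phi_i X_{t+1-i}.
Substitute known values:
  E[X_{t+1} | ...] = (0.621) * (1)
                   = 0.6210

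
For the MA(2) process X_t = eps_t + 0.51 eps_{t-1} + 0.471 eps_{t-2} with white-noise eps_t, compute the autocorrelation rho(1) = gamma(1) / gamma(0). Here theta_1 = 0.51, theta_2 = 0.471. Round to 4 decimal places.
\rho(1) = 0.5062

For an MA(q) process with theta_0 = 1, the autocovariance is
  gamma(k) = sigma^2 * sum_{i=0..q-k} theta_i * theta_{i+k},
and rho(k) = gamma(k) / gamma(0). Sigma^2 cancels.
  numerator   = (1)*(0.51) + (0.51)*(0.471) = 0.75021.
  denominator = (1)^2 + (0.51)^2 + (0.471)^2 = 1.481941.
  rho(1) = 0.75021 / 1.481941 = 0.5062.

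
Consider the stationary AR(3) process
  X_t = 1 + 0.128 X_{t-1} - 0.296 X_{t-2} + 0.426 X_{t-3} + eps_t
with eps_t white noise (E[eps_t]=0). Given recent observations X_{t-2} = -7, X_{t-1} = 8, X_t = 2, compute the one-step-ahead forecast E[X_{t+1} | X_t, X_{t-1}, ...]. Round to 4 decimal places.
E[X_{t+1} \mid \mathcal F_t] = -4.0940

For an AR(p) model X_t = c + sum_i phi_i X_{t-i} + eps_t, the
one-step-ahead conditional mean is
  E[X_{t+1} | X_t, ...] = c + sum_i phi_i X_{t+1-i}.
Substitute known values:
  E[X_{t+1} | ...] = 1 + (0.128) * (2) + (-0.296) * (8) + (0.426) * (-7)
                   = -4.0940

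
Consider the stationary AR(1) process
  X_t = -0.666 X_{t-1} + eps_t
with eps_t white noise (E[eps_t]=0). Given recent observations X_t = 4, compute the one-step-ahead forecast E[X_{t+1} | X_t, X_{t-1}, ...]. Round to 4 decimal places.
E[X_{t+1} \mid \mathcal F_t] = -2.6640

For an AR(p) model X_t = c + sum_i phi_i X_{t-i} + eps_t, the
one-step-ahead conditional mean is
  E[X_{t+1} | X_t, ...] = c + sum_i phi_i X_{t+1-i}.
Substitute known values:
  E[X_{t+1} | ...] = (-0.666) * (4)
                   = -2.6640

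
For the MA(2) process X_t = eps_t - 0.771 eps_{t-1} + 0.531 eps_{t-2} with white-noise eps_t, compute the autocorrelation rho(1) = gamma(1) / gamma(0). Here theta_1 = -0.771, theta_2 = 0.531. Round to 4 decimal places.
\rho(1) = -0.6291

For an MA(q) process with theta_0 = 1, the autocovariance is
  gamma(k) = sigma^2 * sum_{i=0..q-k} theta_i * theta_{i+k},
and rho(k) = gamma(k) / gamma(0). Sigma^2 cancels.
  numerator   = (1)*(-0.771) + (-0.771)*(0.531) = -1.180401.
  denominator = (1)^2 + (-0.771)^2 + (0.531)^2 = 1.876402.
  rho(1) = -1.180401 / 1.876402 = -0.6291.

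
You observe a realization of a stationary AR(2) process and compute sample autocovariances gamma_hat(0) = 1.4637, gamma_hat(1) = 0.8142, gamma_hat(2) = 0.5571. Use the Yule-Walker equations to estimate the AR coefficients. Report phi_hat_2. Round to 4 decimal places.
\hat\phi_{2} = 0.1031

The Yule-Walker equations for an AR(p) process read, in matrix form,
  Gamma_p phi = r_p,   with   (Gamma_p)_{ij} = gamma(|i - j|),
                       (r_p)_i = gamma(i),   i,j = 1..p.
Substitute the sample gammas (Toeplitz matrix and right-hand side of size 2):
  Gamma_p = [[1.4637, 0.8142], [0.8142, 1.4637]]
  r_p     = [0.8142, 0.5571]
Written out:
  1.4637 phi_1 + 0.8142 phi_2 = 0.8142
  0.8142 phi_1 + 1.4637 phi_2 = 0.5571
Solve by Cramer's rule:
  det = gamma(0)^2 - gamma(1)^2 = (1.4637)^2 - (0.8142)^2 = 2.14241769 - 0.66292164 = 1.47949605
  phi_hat_1 = [gamma(1) gamma(0) - gamma(1) gamma(2)] / det = [(0.8142)(1.4637) - (0.8142)(0.5571)] / 1.47949605 = 0.73815372 / 1.47949605 = 0.4989
  phi_hat_2 = [gamma(0) gamma(2) - gamma(1)^2] / det = [(1.4637)(0.5571) - (0.8142)^2] / 1.47949605 = 0.15250563 / 1.47949605 = 0.1031
So phi_hat = [0.4989, 0.1031].
Therefore phi_hat_2 = 0.1031.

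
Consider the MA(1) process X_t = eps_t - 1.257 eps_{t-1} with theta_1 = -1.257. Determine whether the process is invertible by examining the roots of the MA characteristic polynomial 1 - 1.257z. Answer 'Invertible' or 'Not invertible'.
\text{Not invertible}

The MA(q) characteristic polynomial is P(z) = 1 - 1.257z.
Invertibility requires all roots to lie outside the unit circle, i.e. |z| > 1 for every root.
This is linear in z: 1 + (-1.257) z = 0  =>  z = -1/(-1.257) = 0.795545,  |z| = 0.795545.
Moduli of all roots: 0.7955.
All moduli strictly greater than 1? No.
Verdict: Not invertible.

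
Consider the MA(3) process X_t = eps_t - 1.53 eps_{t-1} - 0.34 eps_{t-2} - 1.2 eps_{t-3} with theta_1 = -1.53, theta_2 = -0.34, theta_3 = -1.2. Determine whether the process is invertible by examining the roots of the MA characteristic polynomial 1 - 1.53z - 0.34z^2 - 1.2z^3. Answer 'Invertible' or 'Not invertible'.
\text{Not invertible}

The MA(q) characteristic polynomial is P(z) = 1 - 1.53z - 0.34z^2 - 1.2z^3.
Invertibility requires all roots to lie outside the unit circle, i.e. |z| > 1 for every root.
Degree 3: look for a simple real root z0 first, then factor out (1 - z/z0) and solve the remaining quadratic.
Testing z0 = 0.5: P(0.5) = 1 + (-1.53)(0.5) + (-0.34)(0.5)^2 + (-1.2)(0.5)^3
  = 1 + (-0.765) + (-0.085) + (-0.15) = 0.  So z_0 = 0.5 is a root, |z_0| = 0.5.
Divide out the factor (1 - 2 z) = (1 - z/z0) (since 1/z0 = 2):
  P(z) = (1 - 2 z)(1 + (0.47) z + (0.6) z^2)
  [check: z-coef 0.47 - (2) = -1.53; z^2-coef 0.6 - (2)(0.47) = -0.34; z^3-coef -(2)(0.6) = -1.2.]
Remaining roots from the quadratic factor 1 + (0.47) z + (0.6) z^2:
  Set 1 + (0.47) z + (0.6) z^2 = 0, i.e. a z^2 + b z + c = 0 with a = 0.6, b = 0.47, c = 1.
  Discriminant D = b^2 - 4ac = (0.47)^2 - 4*(0.6)*1 = 0.2209 - (2.4) = -2.1791.
  D < 0, so the roots are the complex-conjugate pair z = (-b +/- i sqrt(-D)) / (2a) = -0.3917 +/- 1.2301i.
  For a conjugate pair |z|^2 = z * conj(z) = (product of roots) = c/a = 1/(0.6) = 1.666667, so |z| = sqrt(1.666667) = 1.291 for both roots.
Moduli of all roots: 0.5000, 1.2910, 1.2910.
All moduli strictly greater than 1? No.
Verdict: Not invertible.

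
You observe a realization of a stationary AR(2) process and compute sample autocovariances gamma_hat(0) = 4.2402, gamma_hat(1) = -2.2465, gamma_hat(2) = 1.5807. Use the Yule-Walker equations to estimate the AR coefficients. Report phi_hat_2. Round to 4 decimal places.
\hat\phi_{2} = 0.1280

The Yule-Walker equations for an AR(p) process read, in matrix form,
  Gamma_p phi = r_p,   with   (Gamma_p)_{ij} = gamma(|i - j|),
                       (r_p)_i = gamma(i),   i,j = 1..p.
Substitute the sample gammas (Toeplitz matrix and right-hand side of size 2):
  Gamma_p = [[4.2402, -2.2465], [-2.2465, 4.2402]]
  r_p     = [-2.2465, 1.5807]
Written out:
  4.2402 phi_1 - 2.2465 phi_2 = -2.2465
  -2.2465 phi_1 + 4.2402 phi_2 = 1.5807
Solve by Cramer's rule:
  det = gamma(0)^2 - gamma(1)^2 = (4.2402)^2 - (-2.2465)^2 = 17.97929604 - 5.04676225 = 12.93253379
  phi_hat_1 = [gamma(1) gamma(0) - gamma(1) gamma(2)] / det = [(-2.2465)(4.2402) - (-2.2465)(1.5807)] / 12.93253379 = -5.97456675 / 12.93253379 = -0.462
  phi_hat_2 = [gamma(0) gamma(2) - gamma(1)^2] / det = [(4.2402)(1.5807) - (-2.2465)^2] / 12.93253379 = 1.65572189 / 12.93253379 = 0.128
So phi_hat = [-0.4620, 0.1280].
Therefore phi_hat_2 = 0.1280.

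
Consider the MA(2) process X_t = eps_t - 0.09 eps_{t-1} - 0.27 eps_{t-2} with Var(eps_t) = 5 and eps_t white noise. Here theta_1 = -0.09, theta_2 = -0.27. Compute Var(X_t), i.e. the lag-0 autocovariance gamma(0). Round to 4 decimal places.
\gamma(0) = 5.4050

For an MA(q) process X_t = eps_t + sum_i theta_i eps_{t-i} with
Var(eps_t) = sigma^2, the variance is
  gamma(0) = sigma^2 * (1 + sum_i theta_i^2).
  sum_i theta_i^2 = (-0.09)^2 + (-0.27)^2 = 0.0081 + 0.0729 = 0.081.
  gamma(0) = 5 * (1 + 0.081) = 5 * 1.081 = 5.405, which rounds to 5.4050.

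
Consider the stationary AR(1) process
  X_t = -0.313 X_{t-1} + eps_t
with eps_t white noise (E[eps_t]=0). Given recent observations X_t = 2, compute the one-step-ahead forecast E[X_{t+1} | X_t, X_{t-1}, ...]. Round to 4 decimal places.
E[X_{t+1} \mid \mathcal F_t] = -0.6260

For an AR(p) model X_t = c + sum_i phi_i X_{t-i} + eps_t, the
one-step-ahead conditional mean is
  E[X_{t+1} | X_t, ...] = c + sum_i phi_i X_{t+1-i}.
Substitute known values:
  E[X_{t+1} | ...] = (-0.313) * (2)
                   = -0.6260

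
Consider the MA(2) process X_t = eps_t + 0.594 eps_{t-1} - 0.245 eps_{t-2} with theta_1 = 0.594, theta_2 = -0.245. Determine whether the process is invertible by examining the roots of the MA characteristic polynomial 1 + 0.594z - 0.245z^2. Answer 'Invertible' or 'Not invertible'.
\text{Invertible}

The MA(q) characteristic polynomial is P(z) = 1 + 0.594z - 0.245z^2.
Invertibility requires all roots to lie outside the unit circle, i.e. |z| > 1 for every root.
Set 1 + (0.594) z + (-0.245) z^2 = 0, i.e. a z^2 + b z + c = 0 with a = -0.245, b = 0.594, c = 1.
Discriminant D = b^2 - 4ac = (0.594)^2 - 4*(-0.245)*1 = 0.352836 - (-0.98) = 1.332836.
D >= 0, so the roots are real: z = (-b +/- sqrt(D)) / (2a) = (-0.594 +/- 1.154485) / (-0.49).
  z_1 = (-0.594 + 1.154485) / (-0.49) = -1.1438,   |z_1| = 1.1438.
  z_2 = (-0.594 - 1.154485) / (-0.49) = 3.5683,   |z_2| = 3.5683.
Moduli of all roots: 1.1438, 3.5683.
All moduli strictly greater than 1? Yes.
Verdict: Invertible.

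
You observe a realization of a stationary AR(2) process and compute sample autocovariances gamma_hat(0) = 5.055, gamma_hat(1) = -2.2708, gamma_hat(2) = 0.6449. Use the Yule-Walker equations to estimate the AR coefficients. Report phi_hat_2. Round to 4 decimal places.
\hat\phi_{2} = -0.0930

The Yule-Walker equations for an AR(p) process read, in matrix form,
  Gamma_p phi = r_p,   with   (Gamma_p)_{ij} = gamma(|i - j|),
                       (r_p)_i = gamma(i),   i,j = 1..p.
Substitute the sample gammas (Toeplitz matrix and right-hand side of size 2):
  Gamma_p = [[5.055, -2.2708], [-2.2708, 5.055]]
  r_p     = [-2.2708, 0.6449]
Written out:
  5.055 phi_1 - 2.2708 phi_2 = -2.2708
  -2.2708 phi_1 + 5.055 phi_2 = 0.6449
Solve by Cramer's rule:
  det = gamma(0)^2 - gamma(1)^2 = (5.055)^2 - (-2.2708)^2 = 25.553025 - 5.15653264 = 20.39649236
  phi_hat_1 = [gamma(1) gamma(0) - gamma(1) gamma(2)] / det = [(-2.2708)(5.055) - (-2.2708)(0.6449)] / 20.39649236 = -10.01445508 / 20.39649236 = -0.491
  phi_hat_2 = [gamma(0) gamma(2) - gamma(1)^2] / det = [(5.055)(0.6449) - (-2.2708)^2] / 20.39649236 = -1.89656314 / 20.39649236 = -0.093
So phi_hat = [-0.4910, -0.0930].
Therefore phi_hat_2 = -0.0930.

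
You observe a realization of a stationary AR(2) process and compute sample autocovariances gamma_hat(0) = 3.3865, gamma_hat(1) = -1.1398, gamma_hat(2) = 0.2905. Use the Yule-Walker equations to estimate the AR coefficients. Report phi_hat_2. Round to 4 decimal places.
\hat\phi_{2} = -0.0310

The Yule-Walker equations for an AR(p) process read, in matrix form,
  Gamma_p phi = r_p,   with   (Gamma_p)_{ij} = gamma(|i - j|),
                       (r_p)_i = gamma(i),   i,j = 1..p.
Substitute the sample gammas (Toeplitz matrix and right-hand side of size 2):
  Gamma_p = [[3.3865, -1.1398], [-1.1398, 3.3865]]
  r_p     = [-1.1398, 0.2905]
Written out:
  3.3865 phi_1 - 1.1398 phi_2 = -1.1398
  -1.1398 phi_1 + 3.3865 phi_2 = 0.2905
Solve by Cramer's rule:
  det = gamma(0)^2 - gamma(1)^2 = (3.3865)^2 - (-1.1398)^2 = 11.46838225 - 1.29914404 = 10.16923821
  phi_hat_1 = [gamma(1) gamma(0) - gamma(1) gamma(2)] / det = [(-1.1398)(3.3865) - (-1.1398)(0.2905)] / 10.16923821 = -3.5288208 / 10.16923821 = -0.347
  phi_hat_2 = [gamma(0) gamma(2) - gamma(1)^2] / det = [(3.3865)(0.2905) - (-1.1398)^2] / 10.16923821 = -0.31536579 / 10.16923821 = -0.031
So phi_hat = [-0.3470, -0.0310].
Therefore phi_hat_2 = -0.0310.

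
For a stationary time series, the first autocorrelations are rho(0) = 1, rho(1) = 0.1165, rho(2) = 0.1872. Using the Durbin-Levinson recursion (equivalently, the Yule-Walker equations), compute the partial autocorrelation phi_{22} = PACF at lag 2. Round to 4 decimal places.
\phi_{22} = 0.1760

The PACF at lag k is phi_{kk}, the last component of the solution
to the Yule-Walker system G_k phi = r_k where
  (G_k)_{ij} = rho(|i - j|), (r_k)_i = rho(i), i,j = 1..k.
Equivalently, Durbin-Levinson gives phi_{kk} iteratively:
  phi_{11} = rho(1)
  phi_{kk} = [rho(k) - sum_{j=1..k-1} phi_{k-1,j} rho(k-j)]
            / [1 - sum_{j=1..k-1} phi_{k-1,j} rho(j)],
  phi_{k,j} = phi_{k-1,j} - phi_{kk} phi_{k-1,k-j},  j = 1..k-1.
Step k = 1:
  phi_11 = rho(1) = 0.1165.
Step k = 2:
  phi_22 = [rho(2) - phi_11 rho(1)] / [1 - phi_11 rho(1)] = [0.1872 - (0.1165)(0.1165)] / [1 - (0.1165)(0.1165)]
         = 0.17362775 / 0.98642775 = 0.176.
Therefore phi_{22} = 0.1760.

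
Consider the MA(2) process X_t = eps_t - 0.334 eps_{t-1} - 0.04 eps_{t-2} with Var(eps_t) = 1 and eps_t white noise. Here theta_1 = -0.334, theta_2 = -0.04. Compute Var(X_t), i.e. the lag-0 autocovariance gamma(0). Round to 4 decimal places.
\gamma(0) = 1.1132

For an MA(q) process X_t = eps_t + sum_i theta_i eps_{t-i} with
Var(eps_t) = sigma^2, the variance is
  gamma(0) = sigma^2 * (1 + sum_i theta_i^2).
  sum_i theta_i^2 = (-0.334)^2 + (-0.04)^2 = 0.111556 + 0.0016 = 0.113156.
  gamma(0) = 1 * (1 + 0.113156) = 1 * 1.113156 = 1.113156, which rounds to 1.1132.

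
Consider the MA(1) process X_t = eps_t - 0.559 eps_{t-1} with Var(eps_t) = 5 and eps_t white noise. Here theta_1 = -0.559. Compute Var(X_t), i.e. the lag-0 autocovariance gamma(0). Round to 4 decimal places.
\gamma(0) = 6.5624

For an MA(q) process X_t = eps_t + sum_i theta_i eps_{t-i} with
Var(eps_t) = sigma^2, the variance is
  gamma(0) = sigma^2 * (1 + sum_i theta_i^2).
  sum_i theta_i^2 = (-0.559)^2 = 0.312481.
  gamma(0) = 5 * (1 + 0.312481) = 5 * 1.312481 = 6.562405, which rounds to 6.5624.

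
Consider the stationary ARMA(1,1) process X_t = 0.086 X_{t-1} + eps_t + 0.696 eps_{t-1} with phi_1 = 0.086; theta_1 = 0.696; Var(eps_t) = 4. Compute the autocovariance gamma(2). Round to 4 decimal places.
\gamma(2) = 0.2872

Multiply the model equation by X_{t-k} and take expectations. With theta_0 = psi_0 = 1 and psi_j the MA(infinity) weights, this gives
  gamma(k) - sum_i phi_i gamma(k-i) = c_k,
  c_k = sigma^2 * sum_{j=k..q} theta_j psi_{j-k}   (c_k = 0 for k > q),
using gamma(-m) = gamma(m).
psi-weights needed (psi_j = theta_j + sum_i phi_i psi_{j-i}):
  psi_1 = theta_1 + phi_1 = 0.696 + (0.086) = 0.782
Right-hand sides:
  c_0 = sigma^2 (1 + theta_1 psi_1) = 4 * (1 + (0.696)(0.782)) = 4 * 1.544272 = 6.177088
  c_1 = sigma^2 theta_1 = 4 * (0.696) = 2.784
  c_2 = 0
Equations for k = 0 and k = 1 (AR order 1):
  gamma(0) = phi_1 gamma(1) + c_0
  gamma(1) = phi_1 gamma(0) + c_1
Substituting the second into the first: gamma(0) (1 - phi_1^2) = c_0 + phi_1 c_1, so
  gamma(0) = (c_0 + phi_1 c_1) / (1 - phi_1^2) = (6.177088 + (0.086)(2.784)) / (1 - (0.086)^2) = 6.416512 / 0.992604 = 6.464322.
  gamma(1) = phi_1 gamma(0) + c_1 = (0.086)(6.464322) + (2.784) = 3.339932.
For k = 2 (> q): gamma(2) = phi_1 gamma(1) = (0.086)(3.339932) = 0.287234.
Therefore gamma(2) = 0.2872 (to 4 decimal places).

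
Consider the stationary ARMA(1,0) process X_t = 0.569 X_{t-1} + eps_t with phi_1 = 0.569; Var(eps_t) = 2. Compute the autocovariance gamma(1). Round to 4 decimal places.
\gamma(1) = 1.6828

Multiply the model equation by X_{t-k} and take expectations. With theta_0 = psi_0 = 1 and psi_j the MA(infinity) weights, this gives
  gamma(k) - sum_i phi_i gamma(k-i) = c_k,
  c_k = sigma^2 * sum_{j=k..q} theta_j psi_{j-k}   (c_k = 0 for k > q),
using gamma(-m) = gamma(m).
Pure AR (q = 0): c_0 = sigma^2 = 2, c_k = 0 for k >= 1.
Equations for k = 0 and k = 1 (AR order 1):
  gamma(0) = phi_1 gamma(1) + c_0
  gamma(1) = phi_1 gamma(0) + c_1
Substituting the second into the first: gamma(0) (1 - phi_1^2) = c_0 + phi_1 c_1, so
  gamma(0) = c_0 / (1 - phi_1^2) = 2 / (1 - (0.569)^2) = 2 / 0.676239 = 2.957534.
  gamma(1) = phi_1 gamma(0) = (0.569)(2.957534) = 1.682837.
Therefore gamma(1) = 1.6828 (to 4 decimal places).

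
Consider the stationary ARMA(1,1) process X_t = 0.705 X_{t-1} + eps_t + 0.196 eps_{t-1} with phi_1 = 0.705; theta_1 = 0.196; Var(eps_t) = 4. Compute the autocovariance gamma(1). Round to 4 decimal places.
\gamma(1) = 8.1555

Multiply the model equation by X_{t-k} and take expectations. With theta_0 = psi_0 = 1 and psi_j the MA(infinity) weights, this gives
  gamma(k) - sum_i phi_i gamma(k-i) = c_k,
  c_k = sigma^2 * sum_{j=k..q} theta_j psi_{j-k}   (c_k = 0 for k > q),
using gamma(-m) = gamma(m).
psi-weights needed (psi_j = theta_j + sum_i phi_i psi_{j-i}):
  psi_1 = theta_1 + phi_1 = 0.196 + (0.705) = 0.901
Right-hand sides:
  c_0 = sigma^2 (1 + theta_1 psi_1) = 4 * (1 + (0.196)(0.901)) = 4 * 1.176596 = 4.706384
  c_1 = sigma^2 theta_1 = 4 * (0.196) = 0.784
  c_2 = 0
Equations for k = 0 and k = 1 (AR order 1):
  gamma(0) = phi_1 gamma(1) + c_0
  gamma(1) = phi_1 gamma(0) + c_1
Substituting the second into the first: gamma(0) (1 - phi_1^2) = c_0 + phi_1 c_1, so
  gamma(0) = (c_0 + phi_1 c_1) / (1 - phi_1^2) = (4.706384 + (0.705)(0.784)) / (1 - (0.705)^2) = 5.259104 / 0.502975 = 10.455995.
  gamma(1) = phi_1 gamma(0) + c_1 = (0.705)(10.455995) + (0.784) = 8.155476.
Therefore gamma(1) = 8.1555 (to 4 decimal places).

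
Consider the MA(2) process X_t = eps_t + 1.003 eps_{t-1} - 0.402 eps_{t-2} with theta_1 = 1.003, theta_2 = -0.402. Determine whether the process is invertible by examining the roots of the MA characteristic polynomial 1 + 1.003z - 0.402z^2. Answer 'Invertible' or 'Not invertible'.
\text{Not invertible}

The MA(q) characteristic polynomial is P(z) = 1 + 1.003z - 0.402z^2.
Invertibility requires all roots to lie outside the unit circle, i.e. |z| > 1 for every root.
Set 1 + (1.003) z + (-0.402) z^2 = 0, i.e. a z^2 + b z + c = 0 with a = -0.402, b = 1.003, c = 1.
Discriminant D = b^2 - 4ac = (1.003)^2 - 4*(-0.402)*1 = 1.006009 - (-1.608) = 2.614009.
D >= 0, so the roots are real: z = (-b +/- sqrt(D)) / (2a) = (-1.003 +/- 1.61679) / (-0.804).
  z_1 = (-1.003 + 1.61679) / (-0.804) = -0.7634,   |z_1| = 0.7634.
  z_2 = (-1.003 - 1.61679) / (-0.804) = 3.2584,   |z_2| = 3.2584.
Moduli of all roots: 0.7634, 3.2584.
All moduli strictly greater than 1? No.
Verdict: Not invertible.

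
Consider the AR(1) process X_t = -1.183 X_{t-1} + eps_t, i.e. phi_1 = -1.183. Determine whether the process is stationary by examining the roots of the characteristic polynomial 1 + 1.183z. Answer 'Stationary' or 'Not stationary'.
\text{Not stationary}

The AR(p) characteristic polynomial is P(z) = 1 + 1.183z.
Stationarity requires all roots to lie outside the unit circle, i.e. |z| > 1 for every root.
This is linear in z: 1 + (1.183) z = 0  =>  z = -1/(1.183) = -0.845309,  |z| = 0.845309.
Moduli of all roots: 0.8453.
All moduli strictly greater than 1? No.
Verdict: Not stationary.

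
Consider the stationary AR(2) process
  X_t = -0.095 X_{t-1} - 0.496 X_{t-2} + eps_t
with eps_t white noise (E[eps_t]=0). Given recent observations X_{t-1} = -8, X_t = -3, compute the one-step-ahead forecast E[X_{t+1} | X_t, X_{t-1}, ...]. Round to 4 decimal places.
E[X_{t+1} \mid \mathcal F_t] = 4.2530

For an AR(p) model X_t = c + sum_i phi_i X_{t-i} + eps_t, the
one-step-ahead conditional mean is
  E[X_{t+1} | X_t, ...] = c + sum_i phi_i X_{t+1-i}.
Substitute known values:
  E[X_{t+1} | ...] = (-0.095) * (-3) + (-0.496) * (-8)
                   = 4.2530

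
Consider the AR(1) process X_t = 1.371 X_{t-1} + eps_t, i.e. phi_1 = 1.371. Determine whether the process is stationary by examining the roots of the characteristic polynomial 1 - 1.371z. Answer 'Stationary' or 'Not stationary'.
\text{Not stationary}

The AR(p) characteristic polynomial is P(z) = 1 - 1.371z.
Stationarity requires all roots to lie outside the unit circle, i.e. |z| > 1 for every root.
This is linear in z: 1 + (-1.371) z = 0  =>  z = -1/(-1.371) = 0.729395,  |z| = 0.729395.
Moduli of all roots: 0.7294.
All moduli strictly greater than 1? No.
Verdict: Not stationary.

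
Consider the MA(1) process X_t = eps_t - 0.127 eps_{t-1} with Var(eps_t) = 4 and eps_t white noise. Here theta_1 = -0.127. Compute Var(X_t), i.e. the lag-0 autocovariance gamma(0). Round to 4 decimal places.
\gamma(0) = 4.0645

For an MA(q) process X_t = eps_t + sum_i theta_i eps_{t-i} with
Var(eps_t) = sigma^2, the variance is
  gamma(0) = sigma^2 * (1 + sum_i theta_i^2).
  sum_i theta_i^2 = (-0.127)^2 = 0.016129.
  gamma(0) = 4 * (1 + 0.016129) = 4 * 1.016129 = 4.064516, which rounds to 4.0645.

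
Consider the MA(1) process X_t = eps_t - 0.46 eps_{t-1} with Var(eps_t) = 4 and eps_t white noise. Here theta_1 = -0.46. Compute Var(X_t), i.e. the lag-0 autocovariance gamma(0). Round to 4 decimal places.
\gamma(0) = 4.8464

For an MA(q) process X_t = eps_t + sum_i theta_i eps_{t-i} with
Var(eps_t) = sigma^2, the variance is
  gamma(0) = sigma^2 * (1 + sum_i theta_i^2).
  sum_i theta_i^2 = (-0.46)^2 = 0.2116.
  gamma(0) = 4 * (1 + 0.2116) = 4 * 1.2116 = 4.8464.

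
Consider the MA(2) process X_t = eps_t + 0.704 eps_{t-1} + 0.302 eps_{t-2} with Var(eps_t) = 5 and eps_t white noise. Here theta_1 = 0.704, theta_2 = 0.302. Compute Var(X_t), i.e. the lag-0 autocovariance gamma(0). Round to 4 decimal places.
\gamma(0) = 7.9341

For an MA(q) process X_t = eps_t + sum_i theta_i eps_{t-i} with
Var(eps_t) = sigma^2, the variance is
  gamma(0) = sigma^2 * (1 + sum_i theta_i^2).
  sum_i theta_i^2 = (0.704)^2 + (0.302)^2 = 0.495616 + 0.091204 = 0.58682.
  gamma(0) = 5 * (1 + 0.58682) = 5 * 1.58682 = 7.9341.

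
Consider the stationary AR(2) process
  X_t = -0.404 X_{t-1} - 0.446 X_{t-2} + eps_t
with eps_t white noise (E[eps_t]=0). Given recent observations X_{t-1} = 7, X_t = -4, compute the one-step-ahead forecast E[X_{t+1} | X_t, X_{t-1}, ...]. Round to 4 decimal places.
E[X_{t+1} \mid \mathcal F_t] = -1.5060

For an AR(p) model X_t = c + sum_i phi_i X_{t-i} + eps_t, the
one-step-ahead conditional mean is
  E[X_{t+1} | X_t, ...] = c + sum_i phi_i X_{t+1-i}.
Substitute known values:
  E[X_{t+1} | ...] = (-0.404) * (-4) + (-0.446) * (7)
                   = -1.5060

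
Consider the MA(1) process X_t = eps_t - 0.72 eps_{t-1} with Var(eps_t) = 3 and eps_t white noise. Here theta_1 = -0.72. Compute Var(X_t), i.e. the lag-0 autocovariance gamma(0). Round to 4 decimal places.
\gamma(0) = 4.5552

For an MA(q) process X_t = eps_t + sum_i theta_i eps_{t-i} with
Var(eps_t) = sigma^2, the variance is
  gamma(0) = sigma^2 * (1 + sum_i theta_i^2).
  sum_i theta_i^2 = (-0.72)^2 = 0.5184.
  gamma(0) = 3 * (1 + 0.5184) = 3 * 1.5184 = 4.5552.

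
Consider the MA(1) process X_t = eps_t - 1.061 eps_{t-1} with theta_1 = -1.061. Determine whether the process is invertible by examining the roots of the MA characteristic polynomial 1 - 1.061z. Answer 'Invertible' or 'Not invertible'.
\text{Not invertible}

The MA(q) characteristic polynomial is P(z) = 1 - 1.061z.
Invertibility requires all roots to lie outside the unit circle, i.e. |z| > 1 for every root.
This is linear in z: 1 + (-1.061) z = 0  =>  z = -1/(-1.061) = 0.942507,  |z| = 0.942507.
Moduli of all roots: 0.9425.
All moduli strictly greater than 1? No.
Verdict: Not invertible.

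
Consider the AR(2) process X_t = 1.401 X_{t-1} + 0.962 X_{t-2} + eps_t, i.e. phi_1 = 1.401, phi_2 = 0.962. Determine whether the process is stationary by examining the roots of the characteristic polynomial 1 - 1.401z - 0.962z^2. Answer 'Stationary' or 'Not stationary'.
\text{Not stationary}

The AR(p) characteristic polynomial is P(z) = 1 - 1.401z - 0.962z^2.
Stationarity requires all roots to lie outside the unit circle, i.e. |z| > 1 for every root.
Set 1 + (-1.401) z + (-0.962) z^2 = 0, i.e. a z^2 + b z + c = 0 with a = -0.962, b = -1.401, c = 1.
Discriminant D = b^2 - 4ac = (-1.401)^2 - 4*(-0.962)*1 = 1.962801 - (-3.848) = 5.810801.
D >= 0, so the roots are real: z = (-b +/- sqrt(D)) / (2a) = (1.401 +/- 2.41056) / (-1.924).
  z_1 = (1.401 + 2.41056) / (-1.924) = -1.9811,   |z_1| = 1.9811.
  z_2 = (1.401 - 2.41056) / (-1.924) = 0.5247,   |z_2| = 0.5247.
Moduli of all roots: 1.9811, 0.5247.
All moduli strictly greater than 1? No.
Verdict: Not stationary.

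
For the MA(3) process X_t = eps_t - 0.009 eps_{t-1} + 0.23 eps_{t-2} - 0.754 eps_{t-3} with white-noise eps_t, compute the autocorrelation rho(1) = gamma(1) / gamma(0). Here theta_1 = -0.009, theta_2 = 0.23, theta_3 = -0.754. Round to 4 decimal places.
\rho(1) = -0.1138

For an MA(q) process with theta_0 = 1, the autocovariance is
  gamma(k) = sigma^2 * sum_{i=0..q-k} theta_i * theta_{i+k},
and rho(k) = gamma(k) / gamma(0). Sigma^2 cancels.
  numerator   = (1)*(-0.009) + (-0.009)*(0.23) + (0.23)*(-0.754) = -0.18449.
  denominator = (1)^2 + (-0.009)^2 + (0.23)^2 + (-0.754)^2 = 1.621497.
  rho(1) = -0.18449 / 1.621497 = -0.1138.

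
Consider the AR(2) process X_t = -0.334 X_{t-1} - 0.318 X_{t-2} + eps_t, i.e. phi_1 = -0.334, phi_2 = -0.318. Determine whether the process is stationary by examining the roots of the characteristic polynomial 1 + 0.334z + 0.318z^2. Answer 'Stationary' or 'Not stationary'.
\text{Stationary}

The AR(p) characteristic polynomial is P(z) = 1 + 0.334z + 0.318z^2.
Stationarity requires all roots to lie outside the unit circle, i.e. |z| > 1 for every root.
Set 1 + (0.334) z + (0.318) z^2 = 0, i.e. a z^2 + b z + c = 0 with a = 0.318, b = 0.334, c = 1.
Discriminant D = b^2 - 4ac = (0.334)^2 - 4*(0.318)*1 = 0.111556 - (1.272) = -1.160444.
D < 0, so the roots are the complex-conjugate pair z = (-b +/- i sqrt(-D)) / (2a) = -0.5252 +/- 1.6938i.
For a conjugate pair |z|^2 = z * conj(z) = (product of roots) = c/a = 1/(0.318) = 3.144654, so |z| = sqrt(3.144654) = 1.7733 for both roots.
Moduli of all roots: 1.7733, 1.7733.
All moduli strictly greater than 1? Yes.
Verdict: Stationary.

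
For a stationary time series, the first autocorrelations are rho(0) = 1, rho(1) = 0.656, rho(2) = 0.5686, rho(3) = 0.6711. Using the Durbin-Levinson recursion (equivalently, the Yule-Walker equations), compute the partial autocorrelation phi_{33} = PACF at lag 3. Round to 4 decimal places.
\phi_{33} = 0.4279

The PACF at lag k is phi_{kk}, the last component of the solution
to the Yule-Walker system G_k phi = r_k where
  (G_k)_{ij} = rho(|i - j|), (r_k)_i = rho(i), i,j = 1..k.
Equivalently, Durbin-Levinson gives phi_{kk} iteratively:
  phi_{11} = rho(1)
  phi_{kk} = [rho(k) - sum_{j=1..k-1} phi_{k-1,j} rho(k-j)]
            / [1 - sum_{j=1..k-1} phi_{k-1,j} rho(j)],
  phi_{k,j} = phi_{k-1,j} - phi_{kk} phi_{k-1,k-j},  j = 1..k-1.
Step k = 1:
  phi_11 = rho(1) = 0.656.
Step k = 2:
  phi_22 = [rho(2) - phi_11 rho(1)] / [1 - phi_11 rho(1)] = [0.5686 - (0.656)(0.656)] / [1 - (0.656)(0.656)]
         = 0.138264 / 0.569664 = 0.242711.
  Update: phi_21 = phi_11 - phi_22 phi_11 = 0.656 - (0.242711)(0.656) = 0.496781.
Step k = 3:
  phi_33 = [rho(3) - phi_21 rho(2) - phi_22 rho(1)] / [1 - phi_21 rho(1) - phi_22 rho(2)]
    numerator   = 0.6711 - (0.496781)(0.5686) - (0.242711)(0.656) = 0.22941144
    denominator = 1 - (0.496781)(0.656) - (0.242711)(0.5686) = 0.53610574
  phi_33 = 0.22941144 / 0.53610574 = 0.4279.
Therefore phi_{33} = 0.4279.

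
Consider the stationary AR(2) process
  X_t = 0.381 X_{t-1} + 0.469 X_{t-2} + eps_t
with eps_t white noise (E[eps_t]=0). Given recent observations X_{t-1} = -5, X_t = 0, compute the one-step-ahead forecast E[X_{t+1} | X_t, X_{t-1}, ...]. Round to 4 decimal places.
E[X_{t+1} \mid \mathcal F_t] = -2.3450

For an AR(p) model X_t = c + sum_i phi_i X_{t-i} + eps_t, the
one-step-ahead conditional mean is
  E[X_{t+1} | X_t, ...] = c + sum_i phi_i X_{t+1-i}.
Substitute known values:
  E[X_{t+1} | ...] = (0.381) * (0) + (0.469) * (-5)
                   = -2.3450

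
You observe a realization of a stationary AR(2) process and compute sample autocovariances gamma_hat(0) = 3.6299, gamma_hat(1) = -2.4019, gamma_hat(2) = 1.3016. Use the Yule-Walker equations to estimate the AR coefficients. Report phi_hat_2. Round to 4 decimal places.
\hat\phi_{2} = -0.1410

The Yule-Walker equations for an AR(p) process read, in matrix form,
  Gamma_p phi = r_p,   with   (Gamma_p)_{ij} = gamma(|i - j|),
                       (r_p)_i = gamma(i),   i,j = 1..p.
Substitute the sample gammas (Toeplitz matrix and right-hand side of size 2):
  Gamma_p = [[3.6299, -2.4019], [-2.4019, 3.6299]]
  r_p     = [-2.4019, 1.3016]
Written out:
  3.6299 phi_1 - 2.4019 phi_2 = -2.4019
  -2.4019 phi_1 + 3.6299 phi_2 = 1.3016
Solve by Cramer's rule:
  det = gamma(0)^2 - gamma(1)^2 = (3.6299)^2 - (-2.4019)^2 = 13.17617401 - 5.76912361 = 7.4070504
  phi_hat_1 = [gamma(1) gamma(0) - gamma(1) gamma(2)] / det = [(-2.4019)(3.6299) - (-2.4019)(1.3016)] / 7.4070504 = -5.59234377 / 7.4070504 = -0.755
  phi_hat_2 = [gamma(0) gamma(2) - gamma(1)^2] / det = [(3.6299)(1.3016) - (-2.4019)^2] / 7.4070504 = -1.04444577 / 7.4070504 = -0.141
So phi_hat = [-0.7550, -0.1410].
Therefore phi_hat_2 = -0.1410.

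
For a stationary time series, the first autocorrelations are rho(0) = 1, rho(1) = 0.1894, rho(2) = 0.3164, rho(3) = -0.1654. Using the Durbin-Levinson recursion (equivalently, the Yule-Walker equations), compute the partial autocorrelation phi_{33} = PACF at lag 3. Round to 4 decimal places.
\phi_{33} = -0.2980

The PACF at lag k is phi_{kk}, the last component of the solution
to the Yule-Walker system G_k phi = r_k where
  (G_k)_{ij} = rho(|i - j|), (r_k)_i = rho(i), i,j = 1..k.
Equivalently, Durbin-Levinson gives phi_{kk} iteratively:
  phi_{11} = rho(1)
  phi_{kk} = [rho(k) - sum_{j=1..k-1} phi_{k-1,j} rho(k-j)]
            / [1 - sum_{j=1..k-1} phi_{k-1,j} rho(j)],
  phi_{k,j} = phi_{k-1,j} - phi_{kk} phi_{k-1,k-j},  j = 1..k-1.
Step k = 1:
  phi_11 = rho(1) = 0.1894.
Step k = 2:
  phi_22 = [rho(2) - phi_11 rho(1)] / [1 - phi_11 rho(1)] = [0.3164 - (0.1894)(0.1894)] / [1 - (0.1894)(0.1894)]
         = 0.28052764 / 0.96412764 = 0.290965.
  Update: phi_21 = phi_11 - phi_22 phi_11 = 0.1894 - (0.290965)(0.1894) = 0.134291.
Step k = 3:
  phi_33 = [rho(3) - phi_21 rho(2) - phi_22 rho(1)] / [1 - phi_21 rho(1) - phi_22 rho(2)]
    numerator   = -0.1654 - (0.134291)(0.3164) - (0.290965)(0.1894) = -0.26299855
    denominator = 1 - (0.134291)(0.1894) - (0.290965)(0.3164) = 0.88250385
  phi_33 = -0.26299855 / 0.88250385 = -0.298.
Therefore phi_{33} = -0.2980.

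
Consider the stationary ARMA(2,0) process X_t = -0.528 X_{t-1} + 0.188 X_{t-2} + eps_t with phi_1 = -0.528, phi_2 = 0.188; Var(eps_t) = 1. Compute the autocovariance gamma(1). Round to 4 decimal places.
\gamma(1) = -1.1679

Multiply the model equation by X_{t-k} and take expectations. With theta_0 = psi_0 = 1 and psi_j the MA(infinity) weights, this gives
  gamma(k) - sum_i phi_i gamma(k-i) = c_k,
  c_k = sigma^2 * sum_{j=k..q} theta_j psi_{j-k}   (c_k = 0 for k > q),
using gamma(-m) = gamma(m).
Pure AR (q = 0): c_0 = sigma^2 = 1, c_k = 0 for k >= 1.
Equations for k = 0, 1, 2 (AR order 2, c_2 = 0):
  (E0) gamma(0) = phi_1 gamma(1) + phi_2 gamma(2) + c_0
  (E1) gamma(1) = phi_1 gamma(0) + phi_2 gamma(1) + c_1
  (E2) gamma(2) = phi_1 gamma(1) + phi_2 gamma(0)
From (E1): gamma(1) = A gamma(0) + B with
  A = phi_1 / (1 - phi_2) = -0.528 / 0.812 = -0.650246,   B = c_1 / (1 - phi_2) = 0 / 0.812 = 0.
Insert (E2) into (E0): gamma(0) (1 - phi_2^2) = phi_1 (1 + phi_2) gamma(1) + c_0.
  phi_1 (1 + phi_2) = (-0.528)(1.188) = -0.627264,   1 - phi_2^2 = 0.964656.
Replace gamma(1) by A gamma(0) + B and collect gamma(0):
  gamma(0) [0.964656 - (-0.627264)(-0.650246)] = c_0 = 1
  gamma(0) * 0.55678 = 1
  gamma(0) = 1 / 0.55678 = 1.796042.
  gamma(1) = A gamma(0) = (-0.650246)(1.796042) = -1.16787.
Therefore gamma(1) = -1.1679 (to 4 decimal places).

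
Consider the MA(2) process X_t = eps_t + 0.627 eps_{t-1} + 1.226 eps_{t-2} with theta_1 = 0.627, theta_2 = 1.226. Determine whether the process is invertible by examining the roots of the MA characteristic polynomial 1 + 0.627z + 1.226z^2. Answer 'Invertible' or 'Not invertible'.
\text{Not invertible}

The MA(q) characteristic polynomial is P(z) = 1 + 0.627z + 1.226z^2.
Invertibility requires all roots to lie outside the unit circle, i.e. |z| > 1 for every root.
Set 1 + (0.627) z + (1.226) z^2 = 0, i.e. a z^2 + b z + c = 0 with a = 1.226, b = 0.627, c = 1.
Discriminant D = b^2 - 4ac = (0.627)^2 - 4*(1.226)*1 = 0.393129 - (4.904) = -4.510871.
D < 0, so the roots are the complex-conjugate pair z = (-b +/- i sqrt(-D)) / (2a) = -0.2557 +/- 0.8662i.
For a conjugate pair |z|^2 = z * conj(z) = (product of roots) = c/a = 1/(1.226) = 0.815661, so |z| = sqrt(0.815661) = 0.9031 for both roots.
Moduli of all roots: 0.9031, 0.9031.
All moduli strictly greater than 1? No.
Verdict: Not invertible.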